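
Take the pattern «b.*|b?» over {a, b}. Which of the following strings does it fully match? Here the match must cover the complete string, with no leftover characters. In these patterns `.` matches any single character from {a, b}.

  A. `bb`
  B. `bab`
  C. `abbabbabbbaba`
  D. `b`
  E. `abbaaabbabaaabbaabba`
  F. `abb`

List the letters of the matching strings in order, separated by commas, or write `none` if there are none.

A. `bb` → match
B. `bab` → match
C → no match
D. `b` → match
E → no match
F. `abb` → no match

A, B, D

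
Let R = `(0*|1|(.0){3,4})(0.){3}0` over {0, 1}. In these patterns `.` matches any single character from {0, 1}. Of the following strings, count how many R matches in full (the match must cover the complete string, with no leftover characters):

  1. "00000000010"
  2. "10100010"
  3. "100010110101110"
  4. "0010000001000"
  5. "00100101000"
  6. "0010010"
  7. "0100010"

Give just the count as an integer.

1 → match
2 → match
3 → no match
4 → match
5 → no match
6 → no match
7 → match
Total matched: 4

4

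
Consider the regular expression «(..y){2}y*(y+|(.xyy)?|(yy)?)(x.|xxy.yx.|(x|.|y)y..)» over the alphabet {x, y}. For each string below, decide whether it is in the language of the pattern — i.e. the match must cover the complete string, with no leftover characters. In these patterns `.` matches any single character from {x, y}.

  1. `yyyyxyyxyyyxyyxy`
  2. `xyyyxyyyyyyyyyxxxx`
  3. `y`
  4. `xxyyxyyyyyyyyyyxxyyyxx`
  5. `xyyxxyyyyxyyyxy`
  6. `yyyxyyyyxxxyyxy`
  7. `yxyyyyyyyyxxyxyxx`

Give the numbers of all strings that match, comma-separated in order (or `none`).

4, 7

1 → no match
2 → no match
3 → no match
4 → match
5 → no match
6 → no match
7 → match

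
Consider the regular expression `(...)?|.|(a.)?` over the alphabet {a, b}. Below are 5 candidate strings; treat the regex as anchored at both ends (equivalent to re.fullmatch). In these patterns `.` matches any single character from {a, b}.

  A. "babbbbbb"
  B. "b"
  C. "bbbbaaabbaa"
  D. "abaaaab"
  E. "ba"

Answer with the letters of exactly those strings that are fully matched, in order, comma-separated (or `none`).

B

A → no match
B → match
C → no match
D → no match
E → no match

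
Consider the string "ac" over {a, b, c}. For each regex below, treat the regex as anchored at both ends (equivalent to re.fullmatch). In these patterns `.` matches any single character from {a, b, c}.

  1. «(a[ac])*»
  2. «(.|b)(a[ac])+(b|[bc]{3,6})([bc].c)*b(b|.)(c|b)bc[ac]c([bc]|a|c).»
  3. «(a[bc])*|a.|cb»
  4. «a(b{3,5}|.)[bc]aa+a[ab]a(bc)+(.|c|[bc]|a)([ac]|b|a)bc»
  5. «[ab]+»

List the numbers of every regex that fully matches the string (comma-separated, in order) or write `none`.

1 → match
2 → no match
3 → match
4 → no match — must end with "bc"
5 → no match

1, 3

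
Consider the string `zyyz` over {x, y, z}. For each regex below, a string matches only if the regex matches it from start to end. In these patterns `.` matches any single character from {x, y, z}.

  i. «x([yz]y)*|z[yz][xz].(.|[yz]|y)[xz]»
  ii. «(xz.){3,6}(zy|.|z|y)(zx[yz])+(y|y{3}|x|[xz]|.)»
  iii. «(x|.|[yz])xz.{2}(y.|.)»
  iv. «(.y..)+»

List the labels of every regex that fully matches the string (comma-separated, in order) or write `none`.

iv

i → no match
ii → no match — must start with `xz`
iii → no match
iv → match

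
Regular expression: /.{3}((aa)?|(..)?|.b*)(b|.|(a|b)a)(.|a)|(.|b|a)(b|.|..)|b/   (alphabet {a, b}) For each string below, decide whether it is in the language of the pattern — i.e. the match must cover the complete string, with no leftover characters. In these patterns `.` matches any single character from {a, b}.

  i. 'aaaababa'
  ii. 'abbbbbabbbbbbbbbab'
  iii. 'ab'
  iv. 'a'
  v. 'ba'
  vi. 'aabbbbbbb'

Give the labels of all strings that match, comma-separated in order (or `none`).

iii, v, vi

i → no match
ii → no match
iii → match
iv → no match
v → match
vi → match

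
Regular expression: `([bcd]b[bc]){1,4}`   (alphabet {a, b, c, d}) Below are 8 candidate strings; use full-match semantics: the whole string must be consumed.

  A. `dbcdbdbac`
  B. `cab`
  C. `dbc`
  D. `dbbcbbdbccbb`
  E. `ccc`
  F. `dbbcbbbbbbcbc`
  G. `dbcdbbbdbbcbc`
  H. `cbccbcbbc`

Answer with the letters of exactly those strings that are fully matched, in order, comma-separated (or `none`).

C, D, H

A → no match
B → no match
C → match
D → match
E → no match
F → no match
G → no match
H → match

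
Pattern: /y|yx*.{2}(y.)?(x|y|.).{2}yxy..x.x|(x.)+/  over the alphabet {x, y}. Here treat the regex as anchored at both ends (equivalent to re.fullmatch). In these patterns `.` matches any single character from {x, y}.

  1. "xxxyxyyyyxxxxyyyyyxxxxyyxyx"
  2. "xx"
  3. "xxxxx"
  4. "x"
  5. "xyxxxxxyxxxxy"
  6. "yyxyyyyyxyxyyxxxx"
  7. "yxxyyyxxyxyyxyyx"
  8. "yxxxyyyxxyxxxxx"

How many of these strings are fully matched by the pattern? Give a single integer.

1 → no match
2. "xx" → match
3. "xxxxx" → no match
4. "x" → no match
5 → no match
6 → no match
7 → no match
8 → no match
Total matched: 1

1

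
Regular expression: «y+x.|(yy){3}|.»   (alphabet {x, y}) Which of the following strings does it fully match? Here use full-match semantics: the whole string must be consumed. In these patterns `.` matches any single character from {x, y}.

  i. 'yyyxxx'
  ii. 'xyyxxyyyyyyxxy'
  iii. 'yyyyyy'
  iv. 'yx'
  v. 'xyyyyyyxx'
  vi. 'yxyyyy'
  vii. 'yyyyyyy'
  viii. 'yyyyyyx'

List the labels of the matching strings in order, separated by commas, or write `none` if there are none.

i → no match
ii → no match
iii → match
iv → no match
v → no match
vi → no match
vii → no match
viii → no match

iii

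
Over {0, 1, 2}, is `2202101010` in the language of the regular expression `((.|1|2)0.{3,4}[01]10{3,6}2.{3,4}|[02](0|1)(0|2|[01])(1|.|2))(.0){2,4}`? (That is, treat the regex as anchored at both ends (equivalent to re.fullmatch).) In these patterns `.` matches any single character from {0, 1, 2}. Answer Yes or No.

No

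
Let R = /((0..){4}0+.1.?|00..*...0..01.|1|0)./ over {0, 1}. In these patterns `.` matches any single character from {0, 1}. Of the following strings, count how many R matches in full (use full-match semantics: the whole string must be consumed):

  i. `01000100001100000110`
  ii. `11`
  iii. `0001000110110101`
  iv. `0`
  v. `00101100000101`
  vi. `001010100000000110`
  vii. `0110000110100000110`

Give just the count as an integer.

6

i → match
ii → match
iii → match
iv → no match
v → match
vi → match
vii → match
Total matched: 6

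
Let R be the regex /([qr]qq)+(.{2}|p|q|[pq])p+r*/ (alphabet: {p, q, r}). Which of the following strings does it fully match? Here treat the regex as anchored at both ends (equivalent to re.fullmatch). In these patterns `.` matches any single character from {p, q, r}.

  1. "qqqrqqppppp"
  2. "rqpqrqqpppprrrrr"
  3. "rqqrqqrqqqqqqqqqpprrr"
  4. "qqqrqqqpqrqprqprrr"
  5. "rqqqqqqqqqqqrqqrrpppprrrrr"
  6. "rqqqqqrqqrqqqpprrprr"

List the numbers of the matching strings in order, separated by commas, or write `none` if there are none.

1 → match
2 → no match
3 → match
4 → no match
5 → match
6 → no match

1, 3, 5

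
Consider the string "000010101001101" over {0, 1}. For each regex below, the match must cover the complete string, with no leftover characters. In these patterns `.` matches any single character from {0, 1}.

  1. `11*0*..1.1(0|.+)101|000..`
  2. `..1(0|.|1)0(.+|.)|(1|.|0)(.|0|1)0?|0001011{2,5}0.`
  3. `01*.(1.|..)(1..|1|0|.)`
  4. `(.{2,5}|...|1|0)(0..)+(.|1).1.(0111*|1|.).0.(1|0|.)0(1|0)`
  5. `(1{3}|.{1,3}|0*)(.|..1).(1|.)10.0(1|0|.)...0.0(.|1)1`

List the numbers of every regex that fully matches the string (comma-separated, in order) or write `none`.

4

1 → no match
2 → no match
3 → no match
4 → match
5 → no match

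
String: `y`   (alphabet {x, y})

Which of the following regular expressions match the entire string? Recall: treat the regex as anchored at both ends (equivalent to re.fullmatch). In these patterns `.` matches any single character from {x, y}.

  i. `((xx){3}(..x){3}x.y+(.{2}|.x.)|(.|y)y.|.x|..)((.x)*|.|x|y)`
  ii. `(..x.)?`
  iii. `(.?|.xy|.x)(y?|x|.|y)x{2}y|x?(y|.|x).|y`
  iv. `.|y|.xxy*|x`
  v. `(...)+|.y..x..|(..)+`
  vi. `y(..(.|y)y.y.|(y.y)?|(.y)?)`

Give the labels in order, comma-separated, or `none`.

iii, iv, vi

i → no match
ii → no match
iii → match
iv → match
v → no match
vi → match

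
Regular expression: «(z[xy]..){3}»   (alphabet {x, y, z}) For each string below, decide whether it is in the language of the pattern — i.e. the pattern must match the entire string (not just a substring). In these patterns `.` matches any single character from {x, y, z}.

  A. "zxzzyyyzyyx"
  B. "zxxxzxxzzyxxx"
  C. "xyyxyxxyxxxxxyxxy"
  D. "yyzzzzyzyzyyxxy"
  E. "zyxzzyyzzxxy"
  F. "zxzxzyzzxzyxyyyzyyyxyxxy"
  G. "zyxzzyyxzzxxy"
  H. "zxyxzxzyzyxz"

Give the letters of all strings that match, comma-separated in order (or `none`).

E, H

A → no match
B → no match
C → no match — must start with "z"
D → no match — must start with "z"
E → match
F → no match
G → no match
H → match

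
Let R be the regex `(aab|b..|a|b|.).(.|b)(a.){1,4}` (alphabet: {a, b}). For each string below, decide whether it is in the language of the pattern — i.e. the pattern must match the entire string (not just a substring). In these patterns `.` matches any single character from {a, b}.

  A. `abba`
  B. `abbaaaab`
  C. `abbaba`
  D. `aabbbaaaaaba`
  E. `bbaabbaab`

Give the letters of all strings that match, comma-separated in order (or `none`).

none

A → no match
B → no match
C → no match
D → no match
E → no match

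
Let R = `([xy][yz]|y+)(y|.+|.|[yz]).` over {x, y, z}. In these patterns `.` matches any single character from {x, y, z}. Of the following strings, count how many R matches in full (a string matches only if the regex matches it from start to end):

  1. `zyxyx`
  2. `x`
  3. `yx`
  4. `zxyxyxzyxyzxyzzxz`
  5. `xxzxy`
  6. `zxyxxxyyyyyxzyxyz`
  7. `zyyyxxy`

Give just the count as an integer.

1 → no match
2 → no match
3 → no match
4 → no match
5 → no match
6 → no match
7 → no match
Total matched: 0

0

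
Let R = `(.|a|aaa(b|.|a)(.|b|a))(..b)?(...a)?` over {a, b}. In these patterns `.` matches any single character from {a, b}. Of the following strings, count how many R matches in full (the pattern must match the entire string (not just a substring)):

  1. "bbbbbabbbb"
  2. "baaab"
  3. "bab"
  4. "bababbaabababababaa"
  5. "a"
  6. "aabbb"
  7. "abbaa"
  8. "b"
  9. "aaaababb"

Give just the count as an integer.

1 → no match
2 → no match
3 → no match
4 → no match
5 → match
6 → no match
7 → match
8 → match
9 → match
Total matched: 4

4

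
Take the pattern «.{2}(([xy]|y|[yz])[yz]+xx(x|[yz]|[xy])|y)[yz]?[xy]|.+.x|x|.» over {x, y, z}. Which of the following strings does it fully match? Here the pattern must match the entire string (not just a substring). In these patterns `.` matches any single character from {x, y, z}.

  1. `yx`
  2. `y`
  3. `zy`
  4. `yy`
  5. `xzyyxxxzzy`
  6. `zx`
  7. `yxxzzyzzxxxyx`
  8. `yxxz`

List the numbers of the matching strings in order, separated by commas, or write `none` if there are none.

2, 7

1 → no match
2 → match
3 → no match
4 → no match
5 → no match
6 → no match
7 → match
8 → no match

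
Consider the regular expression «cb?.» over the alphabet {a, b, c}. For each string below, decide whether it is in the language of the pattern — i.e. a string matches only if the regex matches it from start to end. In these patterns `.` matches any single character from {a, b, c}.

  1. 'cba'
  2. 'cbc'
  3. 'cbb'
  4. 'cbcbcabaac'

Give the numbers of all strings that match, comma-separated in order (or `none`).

1, 2, 3

1. 'cba' → match
2. 'cbc' → match
3. 'cbb' → match
4. 'cbcbcabaac' → no match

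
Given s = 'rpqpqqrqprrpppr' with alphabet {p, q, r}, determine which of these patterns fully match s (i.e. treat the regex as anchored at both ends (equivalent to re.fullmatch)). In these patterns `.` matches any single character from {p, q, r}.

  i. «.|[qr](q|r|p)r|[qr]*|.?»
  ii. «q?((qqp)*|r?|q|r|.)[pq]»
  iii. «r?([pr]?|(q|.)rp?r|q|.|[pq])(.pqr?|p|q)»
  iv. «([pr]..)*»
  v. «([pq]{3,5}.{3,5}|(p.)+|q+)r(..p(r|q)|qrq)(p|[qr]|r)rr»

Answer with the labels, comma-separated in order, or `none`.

i → no match
ii → no match
iii → no match
iv → match
v → no match — must end with 'rr'

iv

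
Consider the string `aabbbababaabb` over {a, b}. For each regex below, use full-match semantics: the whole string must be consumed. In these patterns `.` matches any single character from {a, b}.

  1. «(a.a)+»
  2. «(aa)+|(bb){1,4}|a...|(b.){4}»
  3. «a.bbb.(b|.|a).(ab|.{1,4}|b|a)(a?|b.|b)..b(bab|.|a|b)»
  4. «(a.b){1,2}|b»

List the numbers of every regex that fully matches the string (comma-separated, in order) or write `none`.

1 → no match — must end with `a`
2 → no match
3 → match
4 → no match

3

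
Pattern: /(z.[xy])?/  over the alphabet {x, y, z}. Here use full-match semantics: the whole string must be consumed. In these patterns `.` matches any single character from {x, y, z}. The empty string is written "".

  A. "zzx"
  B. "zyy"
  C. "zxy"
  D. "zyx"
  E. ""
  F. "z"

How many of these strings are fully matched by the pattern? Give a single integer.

5

A. "zzx" → match
B. "zyy" → match
C. "zxy" → match
D. "zyx" → match
E. "" → match
F. "z" → no match
Total matched: 5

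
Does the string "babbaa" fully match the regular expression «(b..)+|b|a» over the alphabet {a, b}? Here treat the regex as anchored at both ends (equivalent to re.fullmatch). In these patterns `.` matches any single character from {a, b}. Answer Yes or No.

Yes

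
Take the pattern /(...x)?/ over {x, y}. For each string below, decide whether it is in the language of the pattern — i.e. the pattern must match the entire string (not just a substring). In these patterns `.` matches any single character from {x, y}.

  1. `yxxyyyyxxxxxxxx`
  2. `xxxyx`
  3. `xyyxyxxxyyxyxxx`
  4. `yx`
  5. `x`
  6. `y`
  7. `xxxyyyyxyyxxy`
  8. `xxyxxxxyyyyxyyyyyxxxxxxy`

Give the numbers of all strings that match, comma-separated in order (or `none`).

none

1 → no match
2 → no match
3 → no match
4 → no match
5 → no match
6 → no match
7 → no match
8 → no match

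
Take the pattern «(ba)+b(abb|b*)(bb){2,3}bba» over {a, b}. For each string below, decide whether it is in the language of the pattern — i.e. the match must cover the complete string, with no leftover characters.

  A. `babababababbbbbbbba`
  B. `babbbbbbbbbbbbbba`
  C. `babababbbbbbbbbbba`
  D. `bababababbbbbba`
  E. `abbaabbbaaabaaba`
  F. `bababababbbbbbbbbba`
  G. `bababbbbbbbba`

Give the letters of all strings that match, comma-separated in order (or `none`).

A, B, C, F, G

A → match
B → match
C → match
D → no match
E → no match — must start with `ba`
F → match
G → match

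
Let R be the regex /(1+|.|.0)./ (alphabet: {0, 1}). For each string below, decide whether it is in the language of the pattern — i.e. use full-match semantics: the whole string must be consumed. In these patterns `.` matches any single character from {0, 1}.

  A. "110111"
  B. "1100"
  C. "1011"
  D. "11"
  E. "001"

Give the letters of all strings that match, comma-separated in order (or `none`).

D, E

A → no match
B → no match
C → no match
D → match
E → match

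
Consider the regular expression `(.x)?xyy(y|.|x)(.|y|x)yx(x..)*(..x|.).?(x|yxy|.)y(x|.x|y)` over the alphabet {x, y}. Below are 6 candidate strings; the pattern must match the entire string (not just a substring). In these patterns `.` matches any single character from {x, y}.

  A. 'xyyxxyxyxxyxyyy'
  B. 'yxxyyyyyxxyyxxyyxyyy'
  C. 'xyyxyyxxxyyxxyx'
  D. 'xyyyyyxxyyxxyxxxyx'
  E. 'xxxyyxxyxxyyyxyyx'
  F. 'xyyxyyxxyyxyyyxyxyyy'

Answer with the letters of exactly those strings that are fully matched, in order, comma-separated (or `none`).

A, B, C, D, E, F

A → match
B → match
C → match
D → match
E → match
F → match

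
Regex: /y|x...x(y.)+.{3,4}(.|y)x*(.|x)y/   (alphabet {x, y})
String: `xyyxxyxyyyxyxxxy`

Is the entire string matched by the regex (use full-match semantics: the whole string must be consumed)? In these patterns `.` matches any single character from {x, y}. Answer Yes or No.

Yes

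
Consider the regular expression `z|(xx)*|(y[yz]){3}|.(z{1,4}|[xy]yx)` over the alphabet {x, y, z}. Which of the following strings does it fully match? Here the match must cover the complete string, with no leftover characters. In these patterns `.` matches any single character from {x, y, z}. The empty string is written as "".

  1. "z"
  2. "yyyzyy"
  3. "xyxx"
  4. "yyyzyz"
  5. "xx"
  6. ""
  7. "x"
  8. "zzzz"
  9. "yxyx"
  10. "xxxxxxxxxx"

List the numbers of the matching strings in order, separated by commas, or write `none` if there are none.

1, 2, 4, 5, 6, 8, 9, 10

1 → match
2 → match
3 → no match
4 → match
5 → match
6 → match
7 → no match
8 → match
9 → match
10 → match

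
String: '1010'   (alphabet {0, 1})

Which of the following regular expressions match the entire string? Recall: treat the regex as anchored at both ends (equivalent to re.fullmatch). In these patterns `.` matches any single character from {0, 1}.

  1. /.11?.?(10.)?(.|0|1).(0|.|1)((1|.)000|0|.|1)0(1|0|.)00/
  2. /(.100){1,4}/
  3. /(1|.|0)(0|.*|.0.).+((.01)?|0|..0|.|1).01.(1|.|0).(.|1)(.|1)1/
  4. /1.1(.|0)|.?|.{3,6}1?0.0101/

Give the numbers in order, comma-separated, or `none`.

1 → no match — must end with '00'
2 → no match — must end with '100'
3 → no match — must end with '1'
4 → match

4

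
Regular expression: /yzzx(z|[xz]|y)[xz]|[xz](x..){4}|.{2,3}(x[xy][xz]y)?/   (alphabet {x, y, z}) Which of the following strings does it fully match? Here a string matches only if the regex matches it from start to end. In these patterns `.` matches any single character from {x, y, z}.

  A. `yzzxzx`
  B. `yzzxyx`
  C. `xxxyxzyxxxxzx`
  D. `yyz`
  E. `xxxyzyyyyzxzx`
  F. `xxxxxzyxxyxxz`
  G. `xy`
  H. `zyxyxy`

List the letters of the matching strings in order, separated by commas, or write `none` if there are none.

A, B, C, D, F, G, H

A → match
B → match
C → match
D → match
E → no match
F → match
G → match
H → match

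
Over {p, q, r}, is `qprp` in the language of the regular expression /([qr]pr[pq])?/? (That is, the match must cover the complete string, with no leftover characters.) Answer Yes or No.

Yes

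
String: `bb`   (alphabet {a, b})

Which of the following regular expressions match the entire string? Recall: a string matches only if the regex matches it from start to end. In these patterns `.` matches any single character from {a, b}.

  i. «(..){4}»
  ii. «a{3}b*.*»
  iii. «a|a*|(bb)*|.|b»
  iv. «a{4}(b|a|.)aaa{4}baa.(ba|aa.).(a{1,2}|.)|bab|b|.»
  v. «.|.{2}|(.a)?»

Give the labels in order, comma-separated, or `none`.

iii, v

i → no match
ii → no match — must start with `a`
iii → match
iv → no match
v → match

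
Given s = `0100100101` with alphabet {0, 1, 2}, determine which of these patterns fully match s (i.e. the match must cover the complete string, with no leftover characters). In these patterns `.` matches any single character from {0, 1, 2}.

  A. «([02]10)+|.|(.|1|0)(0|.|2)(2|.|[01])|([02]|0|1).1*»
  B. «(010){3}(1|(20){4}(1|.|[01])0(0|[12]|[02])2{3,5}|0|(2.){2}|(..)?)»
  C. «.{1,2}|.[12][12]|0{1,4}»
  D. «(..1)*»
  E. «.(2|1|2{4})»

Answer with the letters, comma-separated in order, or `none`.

B

A → no match
B → match
C → no match
D → no match
E → no match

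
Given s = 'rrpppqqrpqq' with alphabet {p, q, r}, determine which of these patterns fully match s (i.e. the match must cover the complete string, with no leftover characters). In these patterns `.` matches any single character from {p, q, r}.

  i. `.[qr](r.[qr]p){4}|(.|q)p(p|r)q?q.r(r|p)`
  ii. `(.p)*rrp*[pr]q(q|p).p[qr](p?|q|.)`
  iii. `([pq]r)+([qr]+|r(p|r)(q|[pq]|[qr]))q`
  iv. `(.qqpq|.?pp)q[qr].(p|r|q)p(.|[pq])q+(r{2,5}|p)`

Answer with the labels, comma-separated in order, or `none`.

ii

i → no match
ii → match
iii → no match
iv → no match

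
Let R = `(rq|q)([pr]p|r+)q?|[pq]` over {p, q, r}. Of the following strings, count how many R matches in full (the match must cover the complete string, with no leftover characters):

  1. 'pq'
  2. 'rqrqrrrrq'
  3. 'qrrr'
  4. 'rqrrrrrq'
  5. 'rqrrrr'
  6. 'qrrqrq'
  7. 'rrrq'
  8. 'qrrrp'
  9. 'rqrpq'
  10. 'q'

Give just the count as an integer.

1. 'pq' → no match
2. 'rqrqrrrrq' → no match
3. 'qrrr' → match
4. 'rqrrrrrq' → match
5. 'rqrrrr' → match
6. 'qrrqrq' → no match
7. 'rrrq' → no match
8. 'qrrrp' → no match
9. 'rqrpq' → match
10. 'q' → match
Total matched: 5

5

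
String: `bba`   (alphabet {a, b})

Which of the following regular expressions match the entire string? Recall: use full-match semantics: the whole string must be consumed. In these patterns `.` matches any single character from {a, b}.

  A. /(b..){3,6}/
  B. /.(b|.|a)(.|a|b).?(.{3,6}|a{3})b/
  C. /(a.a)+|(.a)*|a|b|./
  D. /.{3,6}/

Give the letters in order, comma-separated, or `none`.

A → no match
B → no match — must end with `b`
C → no match
D → match

D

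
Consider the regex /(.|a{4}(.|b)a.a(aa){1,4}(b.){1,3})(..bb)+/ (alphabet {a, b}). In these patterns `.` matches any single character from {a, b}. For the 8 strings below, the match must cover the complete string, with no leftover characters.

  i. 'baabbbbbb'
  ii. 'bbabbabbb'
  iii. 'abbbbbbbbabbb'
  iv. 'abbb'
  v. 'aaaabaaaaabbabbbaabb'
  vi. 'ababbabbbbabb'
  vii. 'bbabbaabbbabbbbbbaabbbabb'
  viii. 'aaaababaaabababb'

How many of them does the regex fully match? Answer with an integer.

i → match
ii → match
iii → match
iv → no match
v → match
vi → match
vii → match
viii → match
Total matched: 7

7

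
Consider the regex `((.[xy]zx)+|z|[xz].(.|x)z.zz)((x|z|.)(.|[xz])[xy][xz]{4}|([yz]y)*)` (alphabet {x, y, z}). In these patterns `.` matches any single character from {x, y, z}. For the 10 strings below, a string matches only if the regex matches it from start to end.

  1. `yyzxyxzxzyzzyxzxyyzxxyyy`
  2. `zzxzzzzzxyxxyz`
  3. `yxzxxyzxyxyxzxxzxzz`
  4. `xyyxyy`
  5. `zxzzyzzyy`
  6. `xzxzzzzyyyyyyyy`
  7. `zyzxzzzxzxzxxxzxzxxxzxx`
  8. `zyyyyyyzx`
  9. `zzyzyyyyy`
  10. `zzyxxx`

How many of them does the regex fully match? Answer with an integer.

1 → no match
2 → no match
3 → no match
4 → no match
5 → match
6 → match
7 → no match
8 → no match
9 → match
10 → no match
Total matched: 3

3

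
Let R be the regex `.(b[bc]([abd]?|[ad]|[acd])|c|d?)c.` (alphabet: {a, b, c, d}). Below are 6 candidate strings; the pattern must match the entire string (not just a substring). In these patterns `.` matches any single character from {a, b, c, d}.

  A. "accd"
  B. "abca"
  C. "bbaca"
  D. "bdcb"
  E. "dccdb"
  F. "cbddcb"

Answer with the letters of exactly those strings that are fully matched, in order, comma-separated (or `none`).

A. "accd" → match
B. "abca" → no match
C. "bbaca" → no match
D. "bdcb" → match
E. "dccdb" → no match
F. "cbddcb" → no match

A, D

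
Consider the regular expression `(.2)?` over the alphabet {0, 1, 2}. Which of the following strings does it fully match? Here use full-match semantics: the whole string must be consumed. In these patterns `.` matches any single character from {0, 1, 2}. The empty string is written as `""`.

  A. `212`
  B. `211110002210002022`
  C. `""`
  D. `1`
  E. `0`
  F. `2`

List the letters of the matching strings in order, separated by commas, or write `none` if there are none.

A → no match
B → no match
C → match
D → no match
E → no match
F → no match

C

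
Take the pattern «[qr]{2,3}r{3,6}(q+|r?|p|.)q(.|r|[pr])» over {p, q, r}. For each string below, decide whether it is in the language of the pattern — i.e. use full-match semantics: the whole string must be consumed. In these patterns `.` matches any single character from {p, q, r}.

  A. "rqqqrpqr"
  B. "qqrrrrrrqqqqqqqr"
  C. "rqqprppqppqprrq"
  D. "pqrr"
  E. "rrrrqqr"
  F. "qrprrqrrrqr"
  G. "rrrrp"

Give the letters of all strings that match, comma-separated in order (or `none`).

A → no match
B → match
C → no match
D → no match
E → no match
F → no match
G → no match

B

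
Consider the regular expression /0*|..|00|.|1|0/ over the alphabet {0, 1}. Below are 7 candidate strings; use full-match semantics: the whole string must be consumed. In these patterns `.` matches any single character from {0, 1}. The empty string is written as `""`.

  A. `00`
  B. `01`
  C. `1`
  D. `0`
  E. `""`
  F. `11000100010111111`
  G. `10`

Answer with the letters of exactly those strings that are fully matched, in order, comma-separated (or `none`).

A, B, C, D, E, G

A. `00` → match
B. `01` → match
C. `1` → match
D. `0` → match
E. `""` → match
F → no match
G. `10` → match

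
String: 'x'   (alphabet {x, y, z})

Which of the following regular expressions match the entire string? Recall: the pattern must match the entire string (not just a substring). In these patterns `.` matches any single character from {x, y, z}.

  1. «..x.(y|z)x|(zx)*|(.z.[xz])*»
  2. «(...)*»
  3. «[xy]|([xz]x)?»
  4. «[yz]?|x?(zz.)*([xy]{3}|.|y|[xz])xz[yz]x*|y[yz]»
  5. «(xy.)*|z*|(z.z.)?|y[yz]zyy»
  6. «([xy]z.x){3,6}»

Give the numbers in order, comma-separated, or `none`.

3

1 → no match
2 → no match
3 → match
4 → no match
5 → no match
6 → no match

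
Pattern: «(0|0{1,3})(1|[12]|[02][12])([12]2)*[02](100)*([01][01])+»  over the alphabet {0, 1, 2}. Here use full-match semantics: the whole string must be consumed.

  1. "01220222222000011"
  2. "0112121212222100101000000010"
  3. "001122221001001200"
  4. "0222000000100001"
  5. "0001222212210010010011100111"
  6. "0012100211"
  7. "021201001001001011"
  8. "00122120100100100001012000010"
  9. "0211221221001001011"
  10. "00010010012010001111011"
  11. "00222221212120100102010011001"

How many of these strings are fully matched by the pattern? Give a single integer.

1 → no match
2 → match
3 → no match
4 → match
5 → match
6 → no match
7 → match
8 → no match
9 → no match
10 → no match
11 → no match
Total matched: 4

4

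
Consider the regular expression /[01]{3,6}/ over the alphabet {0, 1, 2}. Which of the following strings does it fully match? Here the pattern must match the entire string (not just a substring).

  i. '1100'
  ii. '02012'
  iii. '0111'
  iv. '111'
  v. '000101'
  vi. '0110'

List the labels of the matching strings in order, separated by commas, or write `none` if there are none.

i. '1100' → match
ii. '02012' → no match
iii. '0111' → match
iv. '111' → match
v. '000101' → match
vi. '0110' → match

i, iii, iv, v, vi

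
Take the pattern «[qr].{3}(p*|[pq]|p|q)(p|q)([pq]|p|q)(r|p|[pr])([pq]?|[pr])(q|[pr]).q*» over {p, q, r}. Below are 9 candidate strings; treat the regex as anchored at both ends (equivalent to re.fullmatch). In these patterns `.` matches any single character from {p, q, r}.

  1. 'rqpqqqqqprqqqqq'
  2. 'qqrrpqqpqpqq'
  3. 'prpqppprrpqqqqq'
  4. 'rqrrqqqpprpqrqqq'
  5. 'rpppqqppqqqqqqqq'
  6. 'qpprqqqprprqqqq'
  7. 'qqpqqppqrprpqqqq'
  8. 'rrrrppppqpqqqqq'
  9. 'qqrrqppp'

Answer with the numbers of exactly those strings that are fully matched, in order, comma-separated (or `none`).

2, 5, 6, 8

1 → no match
2. 'qqrrpqqpqpqq' → match
3 → no match
4 → no match
5 → match
6 → match
7 → no match
8 → match
9. 'qqrrqppp' → no match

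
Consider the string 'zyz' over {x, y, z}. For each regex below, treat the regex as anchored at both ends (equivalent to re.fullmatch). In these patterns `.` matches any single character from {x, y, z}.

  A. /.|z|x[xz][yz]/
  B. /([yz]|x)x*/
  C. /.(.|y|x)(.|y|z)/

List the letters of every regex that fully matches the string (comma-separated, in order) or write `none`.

A → no match
B → no match
C → match

C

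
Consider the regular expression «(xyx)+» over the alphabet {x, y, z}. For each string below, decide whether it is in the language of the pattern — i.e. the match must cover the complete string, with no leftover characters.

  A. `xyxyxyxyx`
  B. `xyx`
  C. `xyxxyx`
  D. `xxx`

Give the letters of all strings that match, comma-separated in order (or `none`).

B, C

A → no match
B → match
C → match
D → no match — must start with `xyx`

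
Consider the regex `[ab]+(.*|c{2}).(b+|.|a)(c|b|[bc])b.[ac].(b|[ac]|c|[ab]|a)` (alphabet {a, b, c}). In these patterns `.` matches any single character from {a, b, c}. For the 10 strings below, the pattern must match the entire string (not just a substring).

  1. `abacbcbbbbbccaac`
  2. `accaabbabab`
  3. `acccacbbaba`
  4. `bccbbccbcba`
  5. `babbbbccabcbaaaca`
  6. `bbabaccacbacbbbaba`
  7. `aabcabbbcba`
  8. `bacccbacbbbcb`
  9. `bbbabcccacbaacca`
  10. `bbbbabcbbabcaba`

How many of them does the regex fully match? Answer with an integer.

3

1 → no match
2. `accaabbabab` → no match
3. `acccacbbaba` → match
4. `bccbbccbcba` → no match
5 → no match
6 → match
7. `aabcabbbcba` → match
8 → no match
9 → no match
10 → no match
Total matched: 3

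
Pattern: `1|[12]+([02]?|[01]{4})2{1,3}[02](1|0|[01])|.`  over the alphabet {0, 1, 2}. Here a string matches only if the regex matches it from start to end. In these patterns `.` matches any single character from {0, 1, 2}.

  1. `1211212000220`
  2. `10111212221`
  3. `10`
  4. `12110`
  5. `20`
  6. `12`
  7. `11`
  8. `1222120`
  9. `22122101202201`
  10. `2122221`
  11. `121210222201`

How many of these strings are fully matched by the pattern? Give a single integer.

1

1 → no match
2 → no match
3 → no match
4 → no match
5 → no match
6 → no match
7 → no match
8 → no match
9 → no match
10 → match
11 → no match
Total matched: 1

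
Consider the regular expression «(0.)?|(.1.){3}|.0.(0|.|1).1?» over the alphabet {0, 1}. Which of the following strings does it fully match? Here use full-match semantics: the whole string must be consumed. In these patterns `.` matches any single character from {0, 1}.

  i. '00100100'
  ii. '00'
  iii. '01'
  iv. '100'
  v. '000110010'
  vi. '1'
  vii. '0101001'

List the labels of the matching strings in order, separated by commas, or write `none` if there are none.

ii, iii

i → no match
ii → match
iii → match
iv → no match
v → no match
vi → no match
vii → no match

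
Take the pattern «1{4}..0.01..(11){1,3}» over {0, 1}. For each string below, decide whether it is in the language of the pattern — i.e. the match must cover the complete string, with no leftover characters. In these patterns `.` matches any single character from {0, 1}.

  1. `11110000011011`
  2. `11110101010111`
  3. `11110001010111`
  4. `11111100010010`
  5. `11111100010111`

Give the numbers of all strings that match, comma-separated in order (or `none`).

1, 2, 3, 5

1 → match
2 → match
3 → match
4 → no match — must end with `11`
5 → match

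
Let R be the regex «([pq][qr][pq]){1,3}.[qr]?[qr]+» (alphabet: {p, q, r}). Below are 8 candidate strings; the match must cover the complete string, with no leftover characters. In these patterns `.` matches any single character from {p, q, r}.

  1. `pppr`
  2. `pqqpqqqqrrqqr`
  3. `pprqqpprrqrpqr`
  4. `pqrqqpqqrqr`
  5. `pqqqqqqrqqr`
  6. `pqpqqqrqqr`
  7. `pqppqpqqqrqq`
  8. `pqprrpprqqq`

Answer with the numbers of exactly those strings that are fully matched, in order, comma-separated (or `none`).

1. `pppr` → no match
2 → match
3 → no match
4. `pqrqqpqqrqr` → no match
5. `pqqqqqqrqqr` → match
6. `pqpqqqrqqr` → match
7. `pqppqpqqqrqq` → match
8. `pqprrpprqqq` → no match

2, 5, 6, 7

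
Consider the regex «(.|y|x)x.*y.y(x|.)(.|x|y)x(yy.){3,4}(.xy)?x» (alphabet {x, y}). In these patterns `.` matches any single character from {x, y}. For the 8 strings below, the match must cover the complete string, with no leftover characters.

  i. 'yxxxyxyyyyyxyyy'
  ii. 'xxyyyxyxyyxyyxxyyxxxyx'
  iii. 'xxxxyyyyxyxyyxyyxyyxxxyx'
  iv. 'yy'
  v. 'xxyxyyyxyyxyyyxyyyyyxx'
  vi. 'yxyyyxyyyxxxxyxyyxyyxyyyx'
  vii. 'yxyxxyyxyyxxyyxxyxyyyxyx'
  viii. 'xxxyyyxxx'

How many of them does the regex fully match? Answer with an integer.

i → no match — must end with 'x'
ii → no match
iii → match
iv → no match — must end with 'x'
v → no match
vi → no match
vii → no match
viii → no match
Total matched: 1

1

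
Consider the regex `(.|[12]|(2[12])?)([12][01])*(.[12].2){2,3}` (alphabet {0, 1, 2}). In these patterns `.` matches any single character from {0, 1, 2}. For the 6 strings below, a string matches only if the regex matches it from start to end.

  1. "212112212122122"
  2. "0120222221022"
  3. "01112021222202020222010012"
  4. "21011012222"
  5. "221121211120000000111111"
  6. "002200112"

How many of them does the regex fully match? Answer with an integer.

1 → no match
2 → no match
3 → no match
4 → no match
5 → no match — must end with "2"
6 → no match
Total matched: 0

0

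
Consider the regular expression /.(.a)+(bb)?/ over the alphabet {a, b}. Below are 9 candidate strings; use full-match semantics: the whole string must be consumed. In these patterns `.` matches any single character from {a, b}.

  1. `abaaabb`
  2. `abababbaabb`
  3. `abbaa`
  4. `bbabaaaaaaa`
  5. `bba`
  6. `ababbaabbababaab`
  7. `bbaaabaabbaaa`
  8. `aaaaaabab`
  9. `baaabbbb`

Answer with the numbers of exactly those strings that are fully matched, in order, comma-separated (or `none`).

1, 4, 5

1. `abaaabb` → match
2. `abababbaabb` → no match
3. `abbaa` → no match
4. `bbabaaaaaaa` → match
5. `bba` → match
6 → no match
7 → no match
8. `aaaaaabab` → no match
9. `baaabbbb` → no match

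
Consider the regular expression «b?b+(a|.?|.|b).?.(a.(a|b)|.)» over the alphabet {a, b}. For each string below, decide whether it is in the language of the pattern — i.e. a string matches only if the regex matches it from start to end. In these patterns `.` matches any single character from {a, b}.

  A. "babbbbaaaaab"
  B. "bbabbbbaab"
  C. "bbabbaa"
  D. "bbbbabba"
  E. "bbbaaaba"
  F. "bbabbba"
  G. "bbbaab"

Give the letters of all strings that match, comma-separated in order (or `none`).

A → no match
B → no match
C → no match
D → match
E → match
F → no match
G → match

D, E, G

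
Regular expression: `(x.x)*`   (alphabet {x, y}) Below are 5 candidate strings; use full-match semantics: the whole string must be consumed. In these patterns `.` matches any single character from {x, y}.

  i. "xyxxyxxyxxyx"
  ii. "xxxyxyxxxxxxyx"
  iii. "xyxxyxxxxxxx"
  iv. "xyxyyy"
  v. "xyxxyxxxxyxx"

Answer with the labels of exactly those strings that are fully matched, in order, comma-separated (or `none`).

i, iii

i → match
ii → no match
iii → match
iv → no match
v → no match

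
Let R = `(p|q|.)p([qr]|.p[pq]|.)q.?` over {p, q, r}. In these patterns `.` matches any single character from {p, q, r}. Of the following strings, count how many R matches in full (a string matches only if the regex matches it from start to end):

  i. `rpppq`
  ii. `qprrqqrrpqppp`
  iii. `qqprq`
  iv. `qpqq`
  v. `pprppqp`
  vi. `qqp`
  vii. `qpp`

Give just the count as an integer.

2

i → no match
ii → no match
iii → no match
iv → match
v → match
vi → no match
vii → no match
Total matched: 2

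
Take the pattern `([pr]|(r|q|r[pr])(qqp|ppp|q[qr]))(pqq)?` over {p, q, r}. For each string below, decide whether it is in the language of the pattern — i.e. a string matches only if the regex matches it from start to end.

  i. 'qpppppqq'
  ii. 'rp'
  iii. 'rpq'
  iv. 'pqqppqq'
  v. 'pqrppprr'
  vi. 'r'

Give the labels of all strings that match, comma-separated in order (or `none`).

i → no match
ii → no match
iii → no match
iv → no match
v → no match
vi → match

vi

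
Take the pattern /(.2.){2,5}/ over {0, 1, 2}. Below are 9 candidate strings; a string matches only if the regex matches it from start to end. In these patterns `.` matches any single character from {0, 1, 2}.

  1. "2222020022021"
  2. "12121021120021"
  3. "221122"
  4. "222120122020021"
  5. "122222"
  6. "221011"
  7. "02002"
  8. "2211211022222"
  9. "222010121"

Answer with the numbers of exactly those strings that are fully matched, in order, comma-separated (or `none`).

3, 4, 5

1 → no match
2 → no match
3 → match
4 → match
5 → match
6 → no match
7 → no match
8 → no match
9 → no match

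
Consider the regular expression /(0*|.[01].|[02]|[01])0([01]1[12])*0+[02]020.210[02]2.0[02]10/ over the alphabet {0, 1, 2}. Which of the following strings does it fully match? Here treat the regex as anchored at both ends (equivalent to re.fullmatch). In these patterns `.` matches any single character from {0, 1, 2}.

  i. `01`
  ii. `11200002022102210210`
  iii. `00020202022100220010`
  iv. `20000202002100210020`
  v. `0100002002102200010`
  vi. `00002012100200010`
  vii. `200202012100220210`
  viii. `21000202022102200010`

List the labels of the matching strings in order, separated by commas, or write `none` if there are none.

ii, vi, vii, viii

i → no match — must end with `10`
ii → match
iii → no match
iv → no match — must end with `10`
v → no match
vi → match
vii → match
viii → match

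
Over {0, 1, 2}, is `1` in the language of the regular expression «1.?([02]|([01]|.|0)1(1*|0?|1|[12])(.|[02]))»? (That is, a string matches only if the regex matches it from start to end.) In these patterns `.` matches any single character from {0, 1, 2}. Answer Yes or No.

No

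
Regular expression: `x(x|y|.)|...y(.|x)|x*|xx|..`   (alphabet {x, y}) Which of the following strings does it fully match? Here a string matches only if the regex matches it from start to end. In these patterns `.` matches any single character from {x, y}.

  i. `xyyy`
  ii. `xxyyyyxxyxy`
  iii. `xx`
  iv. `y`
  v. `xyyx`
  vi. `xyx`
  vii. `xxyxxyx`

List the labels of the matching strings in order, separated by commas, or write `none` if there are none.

i. `xyyy` → no match
ii. `xxyyyyxxyxy` → no match
iii. `xx` → match
iv. `y` → no match
v. `xyyx` → no match
vi. `xyx` → no match
vii. `xxyxxyx` → no match

iii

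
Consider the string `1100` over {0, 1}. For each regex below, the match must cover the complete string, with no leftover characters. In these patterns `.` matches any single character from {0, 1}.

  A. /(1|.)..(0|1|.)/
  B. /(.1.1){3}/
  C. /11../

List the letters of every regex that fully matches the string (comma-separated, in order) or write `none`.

A → match
B → no match — must end with `1`
C → match

A, C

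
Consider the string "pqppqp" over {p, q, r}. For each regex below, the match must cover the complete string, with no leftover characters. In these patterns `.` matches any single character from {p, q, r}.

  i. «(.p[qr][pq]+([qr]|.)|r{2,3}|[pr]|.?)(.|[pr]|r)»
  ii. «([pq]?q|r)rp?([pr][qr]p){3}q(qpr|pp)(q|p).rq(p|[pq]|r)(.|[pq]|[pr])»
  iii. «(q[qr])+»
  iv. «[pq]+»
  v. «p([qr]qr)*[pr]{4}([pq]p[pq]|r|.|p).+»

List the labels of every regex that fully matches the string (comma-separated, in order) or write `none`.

iv

i → no match
ii → no match
iii → no match — must start with "q"
iv → match
v → no match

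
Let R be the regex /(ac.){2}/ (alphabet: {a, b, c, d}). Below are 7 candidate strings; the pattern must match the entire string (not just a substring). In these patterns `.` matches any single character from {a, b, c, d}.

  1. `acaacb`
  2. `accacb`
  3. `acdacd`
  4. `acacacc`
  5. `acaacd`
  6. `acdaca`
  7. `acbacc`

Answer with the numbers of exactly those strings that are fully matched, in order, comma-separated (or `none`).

1. `acaacb` → match
2. `accacb` → match
3. `acdacd` → match
4. `acacacc` → no match
5. `acaacd` → match
6. `acdaca` → match
7. `acbacc` → match

1, 2, 3, 5, 6, 7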